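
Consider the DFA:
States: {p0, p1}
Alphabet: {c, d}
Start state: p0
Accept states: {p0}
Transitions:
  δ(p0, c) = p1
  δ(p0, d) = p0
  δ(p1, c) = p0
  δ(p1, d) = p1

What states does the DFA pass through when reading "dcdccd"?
read 'd': p0 → p0
  read 'c': p0 → p1
  read 'd': p1 → p1
  read 'c': p1 → p0
  read 'c': p0 → p1
  read 'd': p1 → p1
p0 -> p0 -> p1 -> p1 -> p0 -> p1 -> p1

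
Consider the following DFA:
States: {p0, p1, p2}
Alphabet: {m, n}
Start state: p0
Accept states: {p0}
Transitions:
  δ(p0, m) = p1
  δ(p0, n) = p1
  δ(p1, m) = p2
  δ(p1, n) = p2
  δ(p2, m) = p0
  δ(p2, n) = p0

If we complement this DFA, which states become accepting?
Complement accept states = All states \ Original accept states
= {p0, p1, p2} \ {p0}
{p1, p2}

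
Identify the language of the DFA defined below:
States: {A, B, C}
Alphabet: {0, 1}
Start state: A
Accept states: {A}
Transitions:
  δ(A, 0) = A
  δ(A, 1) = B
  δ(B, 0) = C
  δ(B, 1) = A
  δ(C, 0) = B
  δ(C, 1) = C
Testing a few strings:
  '1101' → reject
  '1' → reject
  '1010' → reject
  '1100' → accept
State roles: A=value ≡ 0 (mod 3); B=value ≡ 1 (mod 3); C=value ≡ 2 (mod 3)
All binary strings representing a multiple of 3 (read in base 2; leading zeros allowed and ε counts as 0)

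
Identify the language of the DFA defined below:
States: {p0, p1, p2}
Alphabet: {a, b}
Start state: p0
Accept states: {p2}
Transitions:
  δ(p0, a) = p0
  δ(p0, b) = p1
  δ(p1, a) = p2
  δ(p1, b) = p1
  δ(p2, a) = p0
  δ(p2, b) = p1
Testing a few strings:
  'aa' → reject
  'bbba' → accept
  'bbaa' → reject
  'baab' → reject
State roles: p0=no suffix match; p1=one trailing b; p2=suffix is ba
All strings over {a,b} ending with ba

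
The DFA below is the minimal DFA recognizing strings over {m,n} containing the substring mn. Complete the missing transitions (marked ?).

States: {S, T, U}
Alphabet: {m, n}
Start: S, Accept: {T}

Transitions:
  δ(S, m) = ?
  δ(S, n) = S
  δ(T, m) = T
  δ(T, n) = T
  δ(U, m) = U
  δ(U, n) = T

From the language and accept set, identify what each state tracks — S: no m seen yet; T: substring mn seen; U: seen a m, waiting for n.
Each missing δ(q, a) is the state matching the new tracked value after reading a.
δ(S, m) = U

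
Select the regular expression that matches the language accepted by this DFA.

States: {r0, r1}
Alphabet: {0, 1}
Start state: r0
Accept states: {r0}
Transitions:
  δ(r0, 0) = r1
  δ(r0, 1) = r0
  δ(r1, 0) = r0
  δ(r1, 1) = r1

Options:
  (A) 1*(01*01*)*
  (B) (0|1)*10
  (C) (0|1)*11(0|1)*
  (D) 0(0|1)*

Check each option against the DFA on short strings; one disagreement eliminates an option:
  (A) 1*(01*01*)*: agrees with the DFA on every string of length ≤ 6
  (B) (0|1)*10: on ε the DFA stays in r0 and accepts (r0 ∈ Accept), but the regex does not match it → eliminate
  (C) (0|1)*11(0|1)*: on ε the DFA stays in r0 and accepts (r0 ∈ Accept), but the regex does not match it → eliminate
  (D) 0(0|1)*: on ε the DFA stays in r0 and accepts (r0 ∈ Accept), but the regex does not match it → eliminate
Only (A) is consistent with the DFA.
(A) 1*(01*01*)*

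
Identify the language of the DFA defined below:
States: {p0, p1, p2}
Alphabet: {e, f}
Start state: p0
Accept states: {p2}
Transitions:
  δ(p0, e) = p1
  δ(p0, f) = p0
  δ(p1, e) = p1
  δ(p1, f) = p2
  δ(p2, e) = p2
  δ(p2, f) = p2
Testing a few strings:
  'ff' → reject
  'e' → reject
  'eff' → accept
  'fef' → accept
State roles: p0=no e seen yet; p1=seen a e, waiting for f; p2=substring ef seen
All strings over {e,f} containing the substring ef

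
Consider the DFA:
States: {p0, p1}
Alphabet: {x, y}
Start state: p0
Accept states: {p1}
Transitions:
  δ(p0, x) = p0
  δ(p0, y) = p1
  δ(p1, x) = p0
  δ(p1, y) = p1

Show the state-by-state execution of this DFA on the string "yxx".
read 'y': p0 → p1
  read 'x': p1 → p0
  read 'x': p0 → p0
p0 -> p1 -> p0 -> p0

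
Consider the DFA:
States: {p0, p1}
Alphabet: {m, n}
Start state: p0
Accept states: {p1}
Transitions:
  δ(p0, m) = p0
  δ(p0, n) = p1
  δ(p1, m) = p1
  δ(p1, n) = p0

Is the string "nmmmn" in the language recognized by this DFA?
Processing string "nmmmn":
  p0 --n--> p1
  p1 --m--> p1
  p1 --m--> p1
  p1 --m--> p1
  p1 --n--> p0
Final state: p0
Accept states: {p1}
No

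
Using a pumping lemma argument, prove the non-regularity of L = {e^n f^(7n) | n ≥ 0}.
Assume L is regular with pumping length p. Idea: pumping the e-block breaks the 1:7 ratio.
Choose s = e^p f^(7p) (length 8p ≥ p). By the pumping lemma, s = xyz with |xy| ≤ p, |y| > 0, so y = e^k with k ≥ 1. Then xy²z = e^(p+k) f^(7p). For this to be in L we would need 7p = 7(p+k), i.e. 7k = 0, contradicting k ≥ 1. So xy²z ∉ L.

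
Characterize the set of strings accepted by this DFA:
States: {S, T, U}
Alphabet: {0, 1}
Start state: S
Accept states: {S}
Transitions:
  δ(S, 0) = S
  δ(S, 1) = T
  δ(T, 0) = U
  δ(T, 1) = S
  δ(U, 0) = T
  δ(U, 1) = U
Testing a few strings:
  '10' → reject
  '0' → accept
  '1' → reject
  '11' → accept
State roles: S=value ≡ 0 (mod 3); T=value ≡ 1 (mod 3); U=value ≡ 2 (mod 3)
All binary strings representing a multiple of 3 (read in base 2; leading zeros allowed and ε counts as 0)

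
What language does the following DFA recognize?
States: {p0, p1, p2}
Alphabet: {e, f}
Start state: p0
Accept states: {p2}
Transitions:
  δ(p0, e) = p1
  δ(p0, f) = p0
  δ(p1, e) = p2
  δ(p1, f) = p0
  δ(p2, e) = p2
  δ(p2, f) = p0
Testing a few strings:
  'fe' → reject
  'e' → reject
  'feee' → accept
  'ef' → reject
State roles: p0=last symbol not e; p1=one trailing e; p2=two trailing e's
All strings over {e,f} ending with ee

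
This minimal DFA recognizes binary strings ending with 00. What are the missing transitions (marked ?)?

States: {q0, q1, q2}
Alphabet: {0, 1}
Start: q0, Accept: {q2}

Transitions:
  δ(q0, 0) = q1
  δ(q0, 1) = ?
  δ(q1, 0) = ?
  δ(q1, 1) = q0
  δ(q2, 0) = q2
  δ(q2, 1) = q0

From the language and accept set, identify what each state tracks — q0: last symbol not 0; q1: one trailing 0; q2: two trailing 0's.
Each missing δ(q, a) is the state matching the new tracked value after reading a.
δ(q0, 1) = q0; δ(q1, 0) = q2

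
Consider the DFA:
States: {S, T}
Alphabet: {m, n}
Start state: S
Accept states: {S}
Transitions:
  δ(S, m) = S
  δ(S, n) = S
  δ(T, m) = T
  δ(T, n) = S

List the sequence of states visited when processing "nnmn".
read 'n': S → S
  read 'n': S → S
  read 'm': S → S
  read 'n': S → S
S -> S -> S -> S -> S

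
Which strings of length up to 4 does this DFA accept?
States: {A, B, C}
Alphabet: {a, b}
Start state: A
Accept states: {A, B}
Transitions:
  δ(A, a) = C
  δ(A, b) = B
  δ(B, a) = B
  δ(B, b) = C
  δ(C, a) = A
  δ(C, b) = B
ε, b, aa, ab, ba, aab, aba, baa, bba, bbb, aaaa, aaab, aaba, abaa, abba, abbb, baaa, baba, babb, bbab, bbba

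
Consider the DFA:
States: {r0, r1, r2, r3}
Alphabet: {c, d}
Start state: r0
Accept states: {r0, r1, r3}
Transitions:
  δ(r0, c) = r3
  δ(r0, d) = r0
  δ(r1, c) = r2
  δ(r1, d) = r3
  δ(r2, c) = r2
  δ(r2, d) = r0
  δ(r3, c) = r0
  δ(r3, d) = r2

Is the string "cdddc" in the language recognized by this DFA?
Processing string "cdddc":
  r0 --c--> r3
  r3 --d--> r2
  r2 --d--> r0
  r0 --d--> r0
  r0 --c--> r3
Final state: r3
Accept states: {r0, r1, r3}
Yes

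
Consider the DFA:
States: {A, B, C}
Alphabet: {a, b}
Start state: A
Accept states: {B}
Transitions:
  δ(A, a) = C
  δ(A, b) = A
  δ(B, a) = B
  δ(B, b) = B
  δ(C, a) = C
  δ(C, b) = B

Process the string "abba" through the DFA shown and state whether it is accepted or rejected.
Processing string "abba":
  A --a--> C
  C --b--> B
  B --b--> B
  B --a--> B
Final state: B
Accept states: {B}
Yes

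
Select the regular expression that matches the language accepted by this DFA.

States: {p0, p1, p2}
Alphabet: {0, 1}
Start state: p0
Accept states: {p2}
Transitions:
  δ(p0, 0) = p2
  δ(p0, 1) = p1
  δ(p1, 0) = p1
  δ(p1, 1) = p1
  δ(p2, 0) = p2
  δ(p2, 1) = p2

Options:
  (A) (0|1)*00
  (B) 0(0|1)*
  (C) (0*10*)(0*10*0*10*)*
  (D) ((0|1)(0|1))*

Check each option against the DFA on short strings; one disagreement eliminates an option:
  (A) (0|1)*00: on '0' the DFA goes p0 → p2 and accepts (p2 ∈ Accept), but the regex does not match it → eliminate
  (B) 0(0|1)*: agrees with the DFA on every string of length ≤ 6
  (C) (0*10*)(0*10*0*10*)*: on '0' the DFA goes p0 → p2 and accepts (p2 ∈ Accept), but the regex does not match it → eliminate
  (D) ((0|1)(0|1))*: on ε the DFA stays in p0 and rejects (p0 ∉ Accept), but the regex matches it → eliminate
Only (B) is consistent with the DFA.
(B) 0(0|1)*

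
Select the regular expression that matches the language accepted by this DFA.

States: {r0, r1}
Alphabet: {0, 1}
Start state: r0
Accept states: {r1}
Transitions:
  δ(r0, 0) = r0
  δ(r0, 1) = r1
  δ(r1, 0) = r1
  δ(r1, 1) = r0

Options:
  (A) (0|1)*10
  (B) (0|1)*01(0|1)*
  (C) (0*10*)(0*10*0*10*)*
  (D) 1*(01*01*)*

Check each option against the DFA on short strings; one disagreement eliminates an option:
  (A) (0|1)*10: on '1' the DFA goes r0 → r1 and accepts (r1 ∈ Accept), but the regex does not match it → eliminate
  (B) (0|1)*01(0|1)*: on '1' the DFA goes r0 → r1 and accepts (r1 ∈ Accept), but the regex does not match it → eliminate
  (C) (0*10*)(0*10*0*10*)*: agrees with the DFA on every string of length ≤ 6
  (D) 1*(01*01*)*: on ε the DFA stays in r0 and rejects (r0 ∉ Accept), but the regex matches it → eliminate
Only (C) is consistent with the DFA.
(C) (0*10*)(0*10*0*10*)*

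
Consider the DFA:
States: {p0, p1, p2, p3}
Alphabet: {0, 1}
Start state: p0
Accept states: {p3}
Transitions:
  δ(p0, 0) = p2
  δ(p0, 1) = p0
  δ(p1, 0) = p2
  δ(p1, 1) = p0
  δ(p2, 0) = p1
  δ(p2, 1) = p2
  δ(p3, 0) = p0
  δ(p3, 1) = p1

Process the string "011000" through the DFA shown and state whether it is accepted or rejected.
Processing string "011000":
  p0 --0--> p2
  p2 --1--> p2
  p2 --1--> p2
  p2 --0--> p1
  p1 --0--> p2
  p2 --0--> p1
Final state: p1
Accept states: {p3}
No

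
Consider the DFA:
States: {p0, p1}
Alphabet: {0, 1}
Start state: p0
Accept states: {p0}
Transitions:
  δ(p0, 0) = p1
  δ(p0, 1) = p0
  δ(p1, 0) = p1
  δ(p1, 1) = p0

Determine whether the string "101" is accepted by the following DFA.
Processing string "101":
  p0 --1--> p0
  p0 --0--> p1
  p1 --1--> p0
Final state: p0
Accept states: {p0}
Yes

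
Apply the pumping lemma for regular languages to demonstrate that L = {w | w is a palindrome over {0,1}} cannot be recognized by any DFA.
Assume L is regular with pumping length p. Idea: pumping the leading 0-block breaks the symmetry.
Choose s = 0^p 1 0^p (a palindrome of length 2p+1 ≥ p). By the pumping lemma, s = xyz with |xy| ≤ p, |y| > 0, so y = 0^k with k > 0 (xy lies entirely in the first 0^p). Then xy²z = 0^(p+k) 1 0^p, which is not a palindrome since p+k ≠ p.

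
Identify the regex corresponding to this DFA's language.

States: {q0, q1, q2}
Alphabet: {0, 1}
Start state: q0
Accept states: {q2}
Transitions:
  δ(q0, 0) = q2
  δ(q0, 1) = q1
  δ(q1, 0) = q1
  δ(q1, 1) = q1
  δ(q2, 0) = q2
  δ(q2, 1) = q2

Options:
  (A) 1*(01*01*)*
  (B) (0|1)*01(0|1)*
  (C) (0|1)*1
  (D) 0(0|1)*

Check each option against the DFA on short strings; one disagreement eliminates an option:
  (A) 1*(01*01*)*: on ε the DFA stays in q0 and rejects (q0 ∉ Accept), but the regex matches it → eliminate
  (B) (0|1)*01(0|1)*: on '0' the DFA goes q0 → q2 and accepts (q2 ∈ Accept), but the regex does not match it → eliminate
  (C) (0|1)*1: on '0' the DFA goes q0 → q2 and accepts (q2 ∈ Accept), but the regex does not match it → eliminate
  (D) 0(0|1)*: agrees with the DFA on every string of length ≤ 6
Only (D) is consistent with the DFA.
(D) 0(0|1)*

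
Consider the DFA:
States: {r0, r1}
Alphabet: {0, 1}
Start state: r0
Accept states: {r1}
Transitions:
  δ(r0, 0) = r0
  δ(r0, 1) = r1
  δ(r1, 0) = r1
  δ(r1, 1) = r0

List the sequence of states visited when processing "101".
read '1': r0 → r1
  read '0': r1 → r1
  read '1': r1 → r0
r0 -> r1 -> r1 -> r0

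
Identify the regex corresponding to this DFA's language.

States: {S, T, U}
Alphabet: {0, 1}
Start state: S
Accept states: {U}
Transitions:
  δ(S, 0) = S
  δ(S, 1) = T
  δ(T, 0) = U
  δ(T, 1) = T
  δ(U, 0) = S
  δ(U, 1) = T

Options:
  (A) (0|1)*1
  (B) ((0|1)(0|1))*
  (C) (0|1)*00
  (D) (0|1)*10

Check each option against the DFA on short strings; one disagreement eliminates an option:
  (A) (0|1)*1: on '1' the DFA goes S → T and rejects (T ∉ Accept), but the regex matches it → eliminate
  (B) ((0|1)(0|1))*: on ε the DFA stays in S and rejects (S ∉ Accept), but the regex matches it → eliminate
  (C) (0|1)*00: on '00' the DFA goes S → S → S and rejects (S ∉ Accept), but the regex matches it → eliminate
  (D) (0|1)*10: agrees with the DFA on every string of length ≤ 6
Only (D) is consistent with the DFA.
(D) (0|1)*10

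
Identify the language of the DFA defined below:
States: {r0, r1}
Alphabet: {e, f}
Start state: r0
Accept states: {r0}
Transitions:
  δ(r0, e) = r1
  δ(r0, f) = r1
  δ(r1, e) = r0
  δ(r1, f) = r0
Testing a few strings:
  'ee' → accept
  'ff' → accept
  'fe' → accept
  'eef' → reject
State roles: r0=even length so far; r1=odd length so far
All strings over {e,f} of even length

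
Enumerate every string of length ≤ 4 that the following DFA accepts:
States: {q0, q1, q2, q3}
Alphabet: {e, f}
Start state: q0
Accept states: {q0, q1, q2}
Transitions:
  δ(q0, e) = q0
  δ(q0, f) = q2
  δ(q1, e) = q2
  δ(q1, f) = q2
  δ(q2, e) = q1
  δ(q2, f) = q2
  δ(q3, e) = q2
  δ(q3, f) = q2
ε, e, f, ee, ef, fe, ff, eee, eef, efe, eff, fee, fef, ffe, fff, eeee, eeef, eefe, eeff, efee, efef, effe, efff, feee, feef, fefe, feff, ffee, ffef, fffe, ffff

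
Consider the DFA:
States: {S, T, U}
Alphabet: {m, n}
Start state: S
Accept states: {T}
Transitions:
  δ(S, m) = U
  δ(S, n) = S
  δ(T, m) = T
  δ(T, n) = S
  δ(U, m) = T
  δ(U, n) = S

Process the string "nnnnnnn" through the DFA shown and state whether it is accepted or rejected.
Processing string "nnnnnnn":
  S --n--> S
  S --n--> S
  S --n--> S
  S --n--> S
  S --n--> S
  S --n--> S
  S --n--> S
Final state: S
Accept states: {T}
No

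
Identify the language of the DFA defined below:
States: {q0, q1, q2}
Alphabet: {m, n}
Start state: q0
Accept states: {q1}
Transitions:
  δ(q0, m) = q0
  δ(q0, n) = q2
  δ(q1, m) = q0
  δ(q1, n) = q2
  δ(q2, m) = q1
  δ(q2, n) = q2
Testing a few strings:
  'n' → reject
  'mmmn' → reject
  'm' → reject
  'nn' → reject
State roles: q0=no suffix match; q1=suffix is nm; q2=one trailing n
All strings over {m,n} ending with nm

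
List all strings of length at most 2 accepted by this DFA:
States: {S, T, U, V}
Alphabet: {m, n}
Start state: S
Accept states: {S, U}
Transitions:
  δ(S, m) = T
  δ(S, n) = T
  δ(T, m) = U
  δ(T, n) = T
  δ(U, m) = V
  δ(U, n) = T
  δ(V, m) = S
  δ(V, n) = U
ε, mm, nm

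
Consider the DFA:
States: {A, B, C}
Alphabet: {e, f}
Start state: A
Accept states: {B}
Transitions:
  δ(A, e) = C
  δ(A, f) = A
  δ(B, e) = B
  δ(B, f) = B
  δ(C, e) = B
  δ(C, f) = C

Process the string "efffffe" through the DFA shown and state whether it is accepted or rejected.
Processing string "efffffe":
  A --e--> C
  C --f--> C
  C --f--> C
  C --f--> C
  C --f--> C
  C --f--> C
  C --e--> B
Final state: B
Accept states: {B}
Yes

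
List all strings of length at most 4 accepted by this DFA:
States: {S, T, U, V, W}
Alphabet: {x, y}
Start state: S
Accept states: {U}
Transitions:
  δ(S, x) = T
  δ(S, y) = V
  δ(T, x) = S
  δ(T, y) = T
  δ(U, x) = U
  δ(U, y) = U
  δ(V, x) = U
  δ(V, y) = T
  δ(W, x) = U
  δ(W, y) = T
yx, yxx, yxy, xxyx, yxxx, yxxy, yxyx, yxyy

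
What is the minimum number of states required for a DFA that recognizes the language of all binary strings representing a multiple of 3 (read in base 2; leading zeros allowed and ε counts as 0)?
By Myhill–Nerode, count the distinguishable equivalence classes: three classes — residue of the binary value mod 3.
3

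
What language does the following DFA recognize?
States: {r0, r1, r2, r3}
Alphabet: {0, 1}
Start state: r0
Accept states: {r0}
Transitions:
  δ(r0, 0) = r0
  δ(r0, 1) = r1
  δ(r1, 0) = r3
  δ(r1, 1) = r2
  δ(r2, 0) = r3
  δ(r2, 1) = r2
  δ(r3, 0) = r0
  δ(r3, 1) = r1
Testing a few strings:
  '0' → accept
  '01' → reject
  '1010' → reject
  '1011' → reject
State roles: r0=value ≡ 0 (mod 4); r1=value ≡ 1 (mod 4); r2=value ≡ 3 (mod 4); r3=value ≡ 2 (mod 4)
All binary strings representing a multiple of 4 (read in base 2; leading zeros allowed and ε counts as 0)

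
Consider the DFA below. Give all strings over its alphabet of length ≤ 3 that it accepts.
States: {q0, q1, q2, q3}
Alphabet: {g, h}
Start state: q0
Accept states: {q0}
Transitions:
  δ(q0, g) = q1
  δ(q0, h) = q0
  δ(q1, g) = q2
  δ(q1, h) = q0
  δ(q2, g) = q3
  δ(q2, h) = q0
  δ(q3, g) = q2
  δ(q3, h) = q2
ε, h, gh, hh, ggh, ghh, hgh, hhh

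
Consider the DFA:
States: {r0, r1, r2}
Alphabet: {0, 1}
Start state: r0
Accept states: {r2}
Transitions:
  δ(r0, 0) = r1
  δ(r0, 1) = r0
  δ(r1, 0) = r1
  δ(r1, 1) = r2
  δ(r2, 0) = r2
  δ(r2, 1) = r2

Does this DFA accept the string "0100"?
Processing string "0100":
  r0 --0--> r1
  r1 --1--> r2
  r2 --0--> r2
  r2 --0--> r2
Final state: r2
Accept states: {r2}
Yes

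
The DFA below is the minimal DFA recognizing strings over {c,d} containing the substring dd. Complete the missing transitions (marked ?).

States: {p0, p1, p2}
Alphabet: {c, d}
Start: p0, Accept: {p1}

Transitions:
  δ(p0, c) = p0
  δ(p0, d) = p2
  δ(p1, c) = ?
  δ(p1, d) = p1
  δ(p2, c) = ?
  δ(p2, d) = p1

From the language and accept set, identify what each state tracks — p0: no progress toward dd; p1: substring dd seen; p2: one trailing d.
Each missing δ(q, a) is the state matching the new tracked value after reading a.
δ(p1, c) = p1; δ(p2, c) = p0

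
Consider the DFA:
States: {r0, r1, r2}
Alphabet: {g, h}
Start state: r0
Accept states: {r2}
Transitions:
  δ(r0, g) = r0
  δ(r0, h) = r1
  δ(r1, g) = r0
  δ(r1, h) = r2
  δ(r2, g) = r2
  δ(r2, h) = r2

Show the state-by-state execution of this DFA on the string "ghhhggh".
read 'g': r0 → r0
  read 'h': r0 → r1
  read 'h': r1 → r2
  read 'h': r2 → r2
  read 'g': r2 → r2
  read 'g': r2 → r2
  read 'h': r2 → r2
r0 -> r0 -> r1 -> r2 -> r2 -> r2 -> r2 -> r2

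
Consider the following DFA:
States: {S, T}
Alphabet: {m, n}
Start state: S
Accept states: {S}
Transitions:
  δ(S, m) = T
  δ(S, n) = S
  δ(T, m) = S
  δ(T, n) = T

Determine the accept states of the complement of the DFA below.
Complement accept states = All states \ Original accept states
= {S, T} \ {S}
{T}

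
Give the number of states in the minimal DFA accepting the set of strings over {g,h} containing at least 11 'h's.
By Myhill–Nerode, count the distinguishable equivalence classes: 12 classes — having seen 0, 1, …, 10, or ≥11 copies of 'h'; any two classes i < j (j ≤ 11) are distinguished by the string h^(11−j), which takes class j to 11 copies (accepted) but leaves class i below 11 (rejected).
12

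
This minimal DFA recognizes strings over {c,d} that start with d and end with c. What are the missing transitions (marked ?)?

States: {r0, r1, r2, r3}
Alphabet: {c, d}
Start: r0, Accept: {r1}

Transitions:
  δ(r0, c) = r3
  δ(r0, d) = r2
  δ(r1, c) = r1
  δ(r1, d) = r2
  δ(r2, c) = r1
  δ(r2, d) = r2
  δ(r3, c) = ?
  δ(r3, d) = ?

From the language and accept set, identify what each state tracks — r0: no input read; r1: started with d, last symbol c; r2: started with d, last symbol d; r3: started with c (dead).
Each missing δ(q, a) is the state matching the new tracked value after reading a.
δ(r3, c) = r3; δ(r3, d) = r3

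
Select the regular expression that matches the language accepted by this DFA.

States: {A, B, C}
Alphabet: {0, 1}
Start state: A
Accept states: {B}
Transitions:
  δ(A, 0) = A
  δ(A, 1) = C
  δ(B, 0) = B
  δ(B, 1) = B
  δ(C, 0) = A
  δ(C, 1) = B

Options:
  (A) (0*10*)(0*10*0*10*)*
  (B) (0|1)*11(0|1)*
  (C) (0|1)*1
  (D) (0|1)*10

Check each option against the DFA on short strings; one disagreement eliminates an option:
  (A) (0*10*)(0*10*0*10*)*: on '1' the DFA goes A → C and rejects (C ∉ Accept), but the regex matches it → eliminate
  (B) (0|1)*11(0|1)*: agrees with the DFA on every string of length ≤ 6
  (C) (0|1)*1: on '1' the DFA goes A → C and rejects (C ∉ Accept), but the regex matches it → eliminate
  (D) (0|1)*10: on '10' the DFA goes A → C → A and rejects (A ∉ Accept), but the regex matches it → eliminate
Only (B) is consistent with the DFA.
(B) (0|1)*11(0|1)*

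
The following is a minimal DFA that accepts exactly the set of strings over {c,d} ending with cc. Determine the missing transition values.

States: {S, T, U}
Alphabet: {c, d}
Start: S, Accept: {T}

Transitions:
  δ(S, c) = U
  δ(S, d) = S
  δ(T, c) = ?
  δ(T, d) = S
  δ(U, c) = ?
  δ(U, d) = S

From the language and accept set, identify what each state tracks — S: last symbol not c; T: two trailing c's; U: one trailing c.
Each missing δ(q, a) is the state matching the new tracked value after reading a.
δ(T, c) = T; δ(U, c) = T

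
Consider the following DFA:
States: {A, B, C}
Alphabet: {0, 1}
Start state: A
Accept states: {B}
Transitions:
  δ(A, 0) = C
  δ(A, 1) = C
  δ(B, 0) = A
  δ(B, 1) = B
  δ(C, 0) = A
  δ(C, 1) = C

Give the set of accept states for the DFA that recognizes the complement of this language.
Complement accept states = All states \ Original accept states
= {A, B, C} \ {B}
{A, C}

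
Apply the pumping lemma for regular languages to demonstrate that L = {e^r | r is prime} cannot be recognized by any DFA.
Assume L is regular with pumping length p. Idea: pumping by a suitable count produces a composite length.
Let q be a prime with q ≥ p and choose s = e^q ∈ L. By the pumping lemma, s = xyz with |xy| ≤ p, |y| = k ≥ 1. Take i = q+1: |xy^(q+1)z| = q + q·k = q(1+k). Since q ≥ 2 and 1+k ≥ 2, q(1+k) is composite, so xy^(q+1)z ∉ L.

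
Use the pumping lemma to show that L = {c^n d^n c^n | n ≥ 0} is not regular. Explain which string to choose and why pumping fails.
Assume L is regular with pumping length p. Idea: pumping the first c-block unbalances it against the other two.
Choose s = c^p d^p c^p ∈ L (|s| = 3p ≥ p). By the pumping lemma, s = xyz with |xy| ≤ p, |y| > 0, so y = c^k with k ≥ 1, inside the first c-block. Then xy²z = c^(p+k) d^p c^p. The first block has length p+k ≠ p, so the three block lengths are no longer equal and xy²z ∉ L.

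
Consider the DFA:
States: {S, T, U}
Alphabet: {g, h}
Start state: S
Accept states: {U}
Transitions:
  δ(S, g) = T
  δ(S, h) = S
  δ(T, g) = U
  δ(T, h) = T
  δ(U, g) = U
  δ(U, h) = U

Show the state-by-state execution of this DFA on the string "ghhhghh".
read 'g': S → T
  read 'h': T → T
  read 'h': T → T
  read 'h': T → T
  read 'g': T → U
  read 'h': U → U
  read 'h': U → U
S -> T -> T -> T -> T -> U -> U -> U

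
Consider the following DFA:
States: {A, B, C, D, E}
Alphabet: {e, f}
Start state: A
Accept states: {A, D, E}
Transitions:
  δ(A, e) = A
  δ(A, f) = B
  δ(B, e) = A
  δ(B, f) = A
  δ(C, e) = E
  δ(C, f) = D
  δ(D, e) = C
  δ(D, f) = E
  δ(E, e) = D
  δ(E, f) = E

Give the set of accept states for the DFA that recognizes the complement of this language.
Complement accept states = All states \ Original accept states
= {A, B, C, D, E} \ {A, D, E}
{B, C}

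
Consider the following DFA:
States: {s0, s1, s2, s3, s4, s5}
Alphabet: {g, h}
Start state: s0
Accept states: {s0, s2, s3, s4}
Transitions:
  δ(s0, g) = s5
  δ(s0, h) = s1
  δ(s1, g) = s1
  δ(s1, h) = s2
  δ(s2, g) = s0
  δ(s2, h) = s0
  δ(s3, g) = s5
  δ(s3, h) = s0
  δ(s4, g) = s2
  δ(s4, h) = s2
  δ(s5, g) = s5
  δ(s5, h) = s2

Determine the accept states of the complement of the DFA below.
Complement accept states = All states \ Original accept states
= {s0, s1, s2, s3, s4, s5} \ {s0, s2, s3, s4}
{s1, s5}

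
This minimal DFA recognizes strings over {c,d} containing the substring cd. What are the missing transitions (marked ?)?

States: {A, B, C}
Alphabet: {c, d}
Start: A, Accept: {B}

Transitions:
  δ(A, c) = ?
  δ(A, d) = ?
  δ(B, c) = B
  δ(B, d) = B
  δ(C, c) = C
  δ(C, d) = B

From the language and accept set, identify what each state tracks — A: no c seen yet; B: substring cd seen; C: seen a c, waiting for d.
Each missing δ(q, a) is the state matching the new tracked value after reading a.
δ(A, c) = C; δ(A, d) = A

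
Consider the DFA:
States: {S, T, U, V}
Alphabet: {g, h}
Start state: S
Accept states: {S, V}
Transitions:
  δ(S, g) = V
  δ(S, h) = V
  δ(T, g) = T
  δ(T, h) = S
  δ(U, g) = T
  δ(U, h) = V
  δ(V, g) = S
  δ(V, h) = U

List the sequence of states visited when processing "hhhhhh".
read 'h': S → V
  read 'h': V → U
  read 'h': U → V
  read 'h': V → U
  read 'h': U → V
  read 'h': V → U
S -> V -> U -> V -> U -> V -> U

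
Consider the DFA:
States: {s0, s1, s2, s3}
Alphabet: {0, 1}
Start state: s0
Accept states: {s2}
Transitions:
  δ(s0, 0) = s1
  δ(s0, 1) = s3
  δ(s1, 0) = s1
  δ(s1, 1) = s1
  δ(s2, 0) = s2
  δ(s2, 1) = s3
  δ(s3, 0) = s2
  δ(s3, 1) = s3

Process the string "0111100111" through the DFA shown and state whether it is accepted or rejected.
Processing string "0111100111":
  s0 --0--> s1
  s1 --1--> s1
  s1 --1--> s1
  s1 --1--> s1
  s1 --1--> s1
  s1 --0--> s1
  s1 --0--> s1
  s1 --1--> s1
  s1 --1--> s1
  s1 --1--> s1
Final state: s1
Accept states: {s2}
No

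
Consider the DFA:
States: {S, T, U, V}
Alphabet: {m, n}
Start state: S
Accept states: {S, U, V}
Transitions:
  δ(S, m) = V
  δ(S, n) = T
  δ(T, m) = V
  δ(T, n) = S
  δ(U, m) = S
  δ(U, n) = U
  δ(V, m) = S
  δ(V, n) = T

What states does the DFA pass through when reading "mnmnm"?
read 'm': S → V
  read 'n': V → T
  read 'm': T → V
  read 'n': V → T
  read 'm': T → V
S -> V -> T -> V -> T -> V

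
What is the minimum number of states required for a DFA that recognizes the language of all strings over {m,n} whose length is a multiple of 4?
By Myhill–Nerode, count the distinguishable equivalence classes: 4 classes — one per residue of the length mod 4; class i is distinguished from class j by any string of length (4 − i) mod 4.
4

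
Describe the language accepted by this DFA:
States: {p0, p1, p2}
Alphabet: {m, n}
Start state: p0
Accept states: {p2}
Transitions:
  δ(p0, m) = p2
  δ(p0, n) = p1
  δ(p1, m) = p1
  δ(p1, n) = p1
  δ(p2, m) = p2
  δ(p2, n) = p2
Testing a few strings:
  'mnn' → accept
  'nmn' → reject
  'n' → reject
  'nn' → reject
State roles: p0=no input read; p1=started with n (dead); p2=started with m
All strings over {m,n} starting with m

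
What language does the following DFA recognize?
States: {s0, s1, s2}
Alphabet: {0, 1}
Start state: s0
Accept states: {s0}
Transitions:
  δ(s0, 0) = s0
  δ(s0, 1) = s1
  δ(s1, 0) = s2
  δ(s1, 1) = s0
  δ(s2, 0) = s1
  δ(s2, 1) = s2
Testing a few strings:
  '110' → accept
  '11' → accept
  '0000' → accept
  '011' → accept
State roles: s0=value ≡ 0 (mod 3); s1=value ≡ 1 (mod 3); s2=value ≡ 2 (mod 3)
All binary strings representing a multiple of 3 (read in base 2; leading zeros allowed and ε counts as 0)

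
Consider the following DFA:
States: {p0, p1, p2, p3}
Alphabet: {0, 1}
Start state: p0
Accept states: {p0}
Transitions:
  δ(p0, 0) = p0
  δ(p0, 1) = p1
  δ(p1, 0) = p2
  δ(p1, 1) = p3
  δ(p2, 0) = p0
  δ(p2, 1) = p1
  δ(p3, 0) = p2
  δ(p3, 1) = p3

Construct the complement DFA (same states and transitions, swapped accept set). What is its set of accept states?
Complement accept states = All states \ Original accept states
= {p0, p1, p2, p3} \ {p0}
{p1, p2, p3}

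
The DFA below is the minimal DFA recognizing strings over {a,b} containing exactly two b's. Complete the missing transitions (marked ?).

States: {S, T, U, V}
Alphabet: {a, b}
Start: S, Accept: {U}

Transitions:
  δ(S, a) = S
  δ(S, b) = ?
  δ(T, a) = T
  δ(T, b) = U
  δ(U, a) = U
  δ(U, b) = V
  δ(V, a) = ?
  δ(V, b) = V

From the language and accept set, identify what each state tracks — S: zero b's; T: one b; U: two b's; V: ≥ three b's (dead).
Each missing δ(q, a) is the state matching the new tracked value after reading a.
δ(S, b) = T; δ(V, a) = V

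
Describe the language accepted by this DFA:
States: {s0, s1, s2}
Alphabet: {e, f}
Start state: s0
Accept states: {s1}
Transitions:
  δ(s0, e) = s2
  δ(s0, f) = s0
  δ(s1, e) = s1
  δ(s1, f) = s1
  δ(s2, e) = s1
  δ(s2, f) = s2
Testing a few strings:
  'ffe' → reject
  'e' → reject
  'effe' → accept
  'f' → reject
State roles: s0=zero e's seen; s1=≥ two e's seen; s2=one e seen
All strings over {e,f} containing at least two e's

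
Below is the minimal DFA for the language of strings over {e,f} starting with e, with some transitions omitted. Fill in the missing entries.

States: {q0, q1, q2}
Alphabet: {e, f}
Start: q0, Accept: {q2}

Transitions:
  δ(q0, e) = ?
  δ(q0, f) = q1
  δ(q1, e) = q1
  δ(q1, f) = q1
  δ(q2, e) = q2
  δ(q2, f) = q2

From the language and accept set, identify what each state tracks — q0: no input read; q1: started with f (dead); q2: started with e.
Each missing δ(q, a) is the state matching the new tracked value after reading a.
δ(q0, e) = q2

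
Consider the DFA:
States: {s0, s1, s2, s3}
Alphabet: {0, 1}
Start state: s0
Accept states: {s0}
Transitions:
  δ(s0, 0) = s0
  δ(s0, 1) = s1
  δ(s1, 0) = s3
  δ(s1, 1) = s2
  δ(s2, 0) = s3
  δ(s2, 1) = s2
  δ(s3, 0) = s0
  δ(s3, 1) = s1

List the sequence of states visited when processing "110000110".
read '1': s0 → s1
  read '1': s1 → s2
  read '0': s2 → s3
  read '0': s3 → s0
  read '0': s0 → s0
  read '0': s0 → s0
  read '1': s0 → s1
  read '1': s1 → s2
  read '0': s2 → s3
s0 -> s1 -> s2 -> s3 -> s0 -> s0 -> s0 -> s1 -> s2 -> s3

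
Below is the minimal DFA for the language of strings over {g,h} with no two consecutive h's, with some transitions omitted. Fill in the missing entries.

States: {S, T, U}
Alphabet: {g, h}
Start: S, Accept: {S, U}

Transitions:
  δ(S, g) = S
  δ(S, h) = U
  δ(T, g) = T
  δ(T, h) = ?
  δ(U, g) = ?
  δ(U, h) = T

From the language and accept set, identify what each state tracks — S: last symbol not h (ok); T: saw hh (dead); U: last symbol h (ok).
Each missing δ(q, a) is the state matching the new tracked value after reading a.
δ(T, h) = T; δ(U, g) = S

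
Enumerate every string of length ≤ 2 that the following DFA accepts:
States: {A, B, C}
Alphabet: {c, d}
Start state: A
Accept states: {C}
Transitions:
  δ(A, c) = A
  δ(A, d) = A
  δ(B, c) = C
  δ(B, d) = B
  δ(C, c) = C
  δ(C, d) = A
None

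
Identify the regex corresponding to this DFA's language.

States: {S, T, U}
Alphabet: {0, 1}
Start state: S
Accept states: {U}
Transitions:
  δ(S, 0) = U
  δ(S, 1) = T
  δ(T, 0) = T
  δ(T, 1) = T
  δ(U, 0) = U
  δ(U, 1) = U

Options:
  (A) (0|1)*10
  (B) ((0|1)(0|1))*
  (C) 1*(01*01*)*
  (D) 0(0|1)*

Check each option against the DFA on short strings; one disagreement eliminates an option:
  (A) (0|1)*10: on '0' the DFA goes S → U and accepts (U ∈ Accept), but the regex does not match it → eliminate
  (B) ((0|1)(0|1))*: on ε the DFA stays in S and rejects (S ∉ Accept), but the regex matches it → eliminate
  (C) 1*(01*01*)*: on ε the DFA stays in S and rejects (S ∉ Accept), but the regex matches it → eliminate
  (D) 0(0|1)*: agrees with the DFA on every string of length ≤ 6
Only (D) is consistent with the DFA.
(D) 0(0|1)*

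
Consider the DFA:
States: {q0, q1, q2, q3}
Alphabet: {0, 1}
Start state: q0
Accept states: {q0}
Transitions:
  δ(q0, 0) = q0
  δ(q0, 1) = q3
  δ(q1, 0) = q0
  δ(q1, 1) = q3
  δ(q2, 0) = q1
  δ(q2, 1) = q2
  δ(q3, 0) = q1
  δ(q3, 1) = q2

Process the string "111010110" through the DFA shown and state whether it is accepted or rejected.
Processing string "111010110":
  q0 --1--> q3
  q3 --1--> q2
  q2 --1--> q2
  q2 --0--> q1
  q1 --1--> q3
  q3 --0--> q1
  q1 --1--> q3
  q3 --1--> q2
  q2 --0--> q1
Final state: q1
Accept states: {q0}
No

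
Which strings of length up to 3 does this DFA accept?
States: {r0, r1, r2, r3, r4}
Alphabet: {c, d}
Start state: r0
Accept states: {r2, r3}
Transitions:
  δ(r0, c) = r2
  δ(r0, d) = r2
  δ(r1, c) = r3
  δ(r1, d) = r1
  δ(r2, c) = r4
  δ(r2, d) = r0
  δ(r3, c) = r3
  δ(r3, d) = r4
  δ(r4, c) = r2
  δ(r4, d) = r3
c, d, ccc, ccd, cdc, cdd, dcc, dcd, ddc, ddd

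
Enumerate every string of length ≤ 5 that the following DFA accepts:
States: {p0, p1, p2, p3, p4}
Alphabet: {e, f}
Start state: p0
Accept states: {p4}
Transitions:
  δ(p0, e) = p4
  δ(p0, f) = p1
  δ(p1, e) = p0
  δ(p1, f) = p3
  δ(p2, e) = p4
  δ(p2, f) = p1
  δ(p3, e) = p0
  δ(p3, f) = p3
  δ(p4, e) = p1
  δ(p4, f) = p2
e, efe, fee, eeee, ffee, eefee, efefe, effee, feefe, fefee, fffee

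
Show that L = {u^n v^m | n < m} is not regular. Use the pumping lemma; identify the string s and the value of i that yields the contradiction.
Assume L is regular with pumping length p. Idea: pumping up the u-block makes the u-count reach the v-count.
Choose s = u^p v^(p+1) ∈ L. By the pumping lemma, s = xyz with |xy| ≤ p, |y| > 0, so y = u^k with k ≥ 1. Then xy²z = u^(p+k) v^(p+1). Since p+k ≥ p+1, the number of u's is no longer strictly less than the number of v's, so xy²z ∉ L.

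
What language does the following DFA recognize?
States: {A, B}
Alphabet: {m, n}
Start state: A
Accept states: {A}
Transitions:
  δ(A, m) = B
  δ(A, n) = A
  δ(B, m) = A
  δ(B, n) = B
Testing a few strings:
  'nm' → reject
  'n' → accept
  'nnn' → accept
  'nn' → accept
State roles: A=even number of m's so far; B=odd number of m's so far
All strings over {m,n} with an even number of m's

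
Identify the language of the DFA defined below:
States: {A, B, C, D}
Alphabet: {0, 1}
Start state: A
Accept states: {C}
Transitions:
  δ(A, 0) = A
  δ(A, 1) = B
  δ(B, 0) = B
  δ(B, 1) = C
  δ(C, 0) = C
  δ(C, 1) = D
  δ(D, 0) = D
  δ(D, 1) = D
Testing a few strings:
  '1' → reject
  '1110' → reject
  '00' → reject
  '101' → accept
State roles: A=zero 1's; B=one 1; C=two 1's; D=≥ three 1's (dead)
All binary strings containing exactly two 1's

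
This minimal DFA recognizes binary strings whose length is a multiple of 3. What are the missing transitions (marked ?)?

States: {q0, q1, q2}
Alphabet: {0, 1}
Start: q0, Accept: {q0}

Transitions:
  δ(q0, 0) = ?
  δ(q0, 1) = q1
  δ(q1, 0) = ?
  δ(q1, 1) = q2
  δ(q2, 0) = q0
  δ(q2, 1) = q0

From the language and accept set, identify what each state tracks — q0: length ≡ 0 (mod 3); q1: length ≡ 1 (mod 3); q2: length ≡ 2 (mod 3).
Each missing δ(q, a) is the state matching the new tracked value after reading a.
δ(q0, 0) = q1; δ(q1, 0) = q2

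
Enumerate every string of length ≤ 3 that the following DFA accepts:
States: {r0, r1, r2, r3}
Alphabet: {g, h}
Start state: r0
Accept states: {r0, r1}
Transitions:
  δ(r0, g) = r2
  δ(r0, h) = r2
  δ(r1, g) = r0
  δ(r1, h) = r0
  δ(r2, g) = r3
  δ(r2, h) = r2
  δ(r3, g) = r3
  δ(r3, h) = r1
ε, ggh, hgh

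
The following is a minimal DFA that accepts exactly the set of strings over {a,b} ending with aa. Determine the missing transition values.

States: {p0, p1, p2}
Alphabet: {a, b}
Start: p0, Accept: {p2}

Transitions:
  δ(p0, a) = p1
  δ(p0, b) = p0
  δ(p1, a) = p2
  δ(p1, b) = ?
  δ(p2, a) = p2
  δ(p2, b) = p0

From the language and accept set, identify what each state tracks — p0: last symbol not a; p1: one trailing a; p2: two trailing a's.
Each missing δ(q, a) is the state matching the new tracked value after reading a.
δ(p1, b) = p0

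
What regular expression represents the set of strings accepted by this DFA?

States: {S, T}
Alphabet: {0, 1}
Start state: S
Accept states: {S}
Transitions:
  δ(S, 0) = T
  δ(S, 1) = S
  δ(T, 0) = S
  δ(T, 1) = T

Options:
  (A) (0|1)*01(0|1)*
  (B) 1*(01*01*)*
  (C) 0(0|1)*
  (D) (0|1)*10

Check each option against the DFA on short strings; one disagreement eliminates an option:
  (A) (0|1)*01(0|1)*: on ε the DFA stays in S and accepts (S ∈ Accept), but the regex does not match it → eliminate
  (B) 1*(01*01*)*: agrees with the DFA on every string of length ≤ 6
  (C) 0(0|1)*: on ε the DFA stays in S and accepts (S ∈ Accept), but the regex does not match it → eliminate
  (D) (0|1)*10: on ε the DFA stays in S and accepts (S ∈ Accept), but the regex does not match it → eliminate
Only (B) is consistent with the DFA.
(B) 1*(01*01*)*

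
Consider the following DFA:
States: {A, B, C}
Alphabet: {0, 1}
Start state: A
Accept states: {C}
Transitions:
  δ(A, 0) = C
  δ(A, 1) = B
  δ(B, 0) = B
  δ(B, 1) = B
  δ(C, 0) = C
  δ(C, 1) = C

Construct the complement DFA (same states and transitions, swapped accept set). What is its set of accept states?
Complement accept states = All states \ Original accept states
= {A, B, C} \ {C}
{A, B}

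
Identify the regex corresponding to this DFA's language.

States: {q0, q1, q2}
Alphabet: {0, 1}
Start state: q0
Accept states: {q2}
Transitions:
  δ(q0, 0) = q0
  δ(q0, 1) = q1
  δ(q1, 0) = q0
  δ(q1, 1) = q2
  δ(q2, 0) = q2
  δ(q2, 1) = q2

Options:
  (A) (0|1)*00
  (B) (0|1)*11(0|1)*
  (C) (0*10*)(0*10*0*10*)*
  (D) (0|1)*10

Check each option against the DFA on short strings; one disagreement eliminates an option:
  (A) (0|1)*00: on '00' the DFA goes q0 → q0 → q0 and rejects (q0 ∉ Accept), but the regex matches it → eliminate
  (B) (0|1)*11(0|1)*: agrees with the DFA on every string of length ≤ 6
  (C) (0*10*)(0*10*0*10*)*: on '1' the DFA goes q0 → q1 and rejects (q1 ∉ Accept), but the regex matches it → eliminate
  (D) (0|1)*10: on '10' the DFA goes q0 → q1 → q0 and rejects (q0 ∉ Accept), but the regex matches it → eliminate
Only (B) is consistent with the DFA.
(B) (0|1)*11(0|1)*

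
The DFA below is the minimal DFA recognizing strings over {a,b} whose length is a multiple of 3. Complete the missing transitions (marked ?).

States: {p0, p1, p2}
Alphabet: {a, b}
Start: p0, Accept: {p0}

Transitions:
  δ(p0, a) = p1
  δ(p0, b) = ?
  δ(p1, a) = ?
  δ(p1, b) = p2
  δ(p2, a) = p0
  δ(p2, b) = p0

From the language and accept set, identify what each state tracks — p0: length ≡ 0 (mod 3); p1: length ≡ 1 (mod 3); p2: length ≡ 2 (mod 3).
Each missing δ(q, a) is the state matching the new tracked value after reading a.
δ(p0, b) = p1; δ(p1, a) = p2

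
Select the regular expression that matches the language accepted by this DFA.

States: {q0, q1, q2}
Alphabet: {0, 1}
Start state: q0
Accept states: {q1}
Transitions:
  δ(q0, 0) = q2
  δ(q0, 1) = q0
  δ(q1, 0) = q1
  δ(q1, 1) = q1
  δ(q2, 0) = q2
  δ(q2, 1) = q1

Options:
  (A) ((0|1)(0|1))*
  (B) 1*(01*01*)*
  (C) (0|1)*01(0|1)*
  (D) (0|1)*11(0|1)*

Check each option against the DFA on short strings; one disagreement eliminates an option:
  (A) ((0|1)(0|1))*: on ε the DFA stays in q0 and rejects (q0 ∉ Accept), but the regex matches it → eliminate
  (B) 1*(01*01*)*: on ε the DFA stays in q0 and rejects (q0 ∉ Accept), but the regex matches it → eliminate
  (C) (0|1)*01(0|1)*: agrees with the DFA on every string of length ≤ 6
  (D) (0|1)*11(0|1)*: on '01' the DFA goes q0 → q2 → q1 and accepts (q1 ∈ Accept), but the regex does not match it → eliminate
Only (C) is consistent with the DFA.
(C) (0|1)*01(0|1)*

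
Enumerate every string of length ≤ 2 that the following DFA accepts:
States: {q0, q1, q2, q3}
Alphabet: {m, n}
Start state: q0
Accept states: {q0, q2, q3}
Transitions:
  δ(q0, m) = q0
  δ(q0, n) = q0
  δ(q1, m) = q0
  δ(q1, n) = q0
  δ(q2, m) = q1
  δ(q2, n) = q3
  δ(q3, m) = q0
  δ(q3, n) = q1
ε, m, n, mm, mn, nm, nn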